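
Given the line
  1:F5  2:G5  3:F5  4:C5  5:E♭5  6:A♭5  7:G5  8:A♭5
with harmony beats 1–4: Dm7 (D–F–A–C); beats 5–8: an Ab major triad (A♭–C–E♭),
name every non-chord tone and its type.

G5 (beat 2) — neighbor tone; G5 (beat 7) — neighbor tone.

The harmony at that moment is D minor seventh chord (D, F, A, C); G5 is not a chord tone.
It is approached by step up from F5 and left by step down to F5.
Step away and step back to the same note — a neighbor tone (upper neighbor).
The harmony at that moment is A♭ major triad (A♭, C, E♭); G5 is not a chord tone.
It is approached by step down from A♭5 and left by step up to A♭5.
Step away and step back to the same note — a neighbor tone (lower neighbor).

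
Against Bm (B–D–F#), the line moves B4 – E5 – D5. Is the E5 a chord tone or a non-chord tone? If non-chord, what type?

The harmony at that moment is B minor triad (B, D, F#); E5 is not a chord tone.
It is approached by leap up from B4 and left by step down to D5.
Leap in, step out — an appoggiatura.

Non-chord tone — an appoggiatura.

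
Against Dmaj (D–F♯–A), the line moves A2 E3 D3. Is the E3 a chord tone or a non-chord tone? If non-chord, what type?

The harmony at that moment is D major triad (D, F♯, A); E3 is not a chord tone.
It is approached by leap up from A2 and left by step down to D3.
Leap in, step out — an appoggiatura.

Non-chord tone — an appoggiatura.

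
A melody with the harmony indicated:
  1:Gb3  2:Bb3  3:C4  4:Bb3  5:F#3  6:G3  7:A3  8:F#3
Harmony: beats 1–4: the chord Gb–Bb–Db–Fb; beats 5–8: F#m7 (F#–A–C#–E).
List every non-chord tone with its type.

The harmony at that moment is Gb dominant seventh chord (Gb, Bb, Db, Fb); C4 is not a chord tone.
It is approached by step up from Bb3 and left by step down to Bb3.
Step away and step back to the same note — a neighbor tone (upper neighbor).
The harmony at that moment is F# minor seventh chord (F#, A, C#, E); G3 is not a chord tone.
It is approached by step up from F#3 and left by step up to A3.
Step in, step out in the same direction — a passing tone.

C4 (beat 3) — neighbor tone; G3 (beat 6) — passing tone.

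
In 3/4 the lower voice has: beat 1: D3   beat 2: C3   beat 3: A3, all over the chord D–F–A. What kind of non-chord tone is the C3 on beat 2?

The harmony at that moment is D minor triad (D, F, A); C3 is not a chord tone.
It is approached by step down from D3 and left by leap up to A3.
Step in, leap out, on a weak beat — an escape tone.

Escape tone.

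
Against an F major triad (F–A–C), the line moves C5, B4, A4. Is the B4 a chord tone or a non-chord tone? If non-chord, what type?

The harmony at that moment is F major triad (F, A, C); B4 is not a chord tone.
It is approached by step down from C5 and left by step down to A4.
Step in, step out in the same direction — a passing tone.

Non-chord tone — a passing tone.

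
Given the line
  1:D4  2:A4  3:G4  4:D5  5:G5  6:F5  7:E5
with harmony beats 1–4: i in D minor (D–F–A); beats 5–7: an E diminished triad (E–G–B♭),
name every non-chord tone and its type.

G4 (beat 3) — escape tone; F5 (beat 6) — passing tone.

The harmony at that moment is D minor triad (D, F, A); G4 is not a chord tone.
It is approached by step down from A4 and left by leap up to D5.
Step in, leap out — an escape tone.
The harmony at that moment is E diminished triad (E, G, B♭); F5 is not a chord tone.
It is approached by step down from G5 and left by step down to E5.
Step in, step out in the same direction — a passing tone.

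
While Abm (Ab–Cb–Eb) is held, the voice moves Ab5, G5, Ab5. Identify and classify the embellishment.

G5 is a neighbor tone.

The harmony at that moment is Ab minor triad (Ab, Cb, Eb); G5 is not a chord tone.
It is approached by step down from Ab5 and left by step up to Ab5.
Step away and step back to the same note — a neighbor tone (lower neighbor).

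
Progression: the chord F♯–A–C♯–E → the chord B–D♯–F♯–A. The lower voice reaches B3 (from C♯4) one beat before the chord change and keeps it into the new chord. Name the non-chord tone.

B3 is an anticipation.

The harmony at that moment is F♯ minor seventh chord (F♯, A, C♯, E); B3 is not a chord tone.
It is approached by step down from C♯4 and then sustained as the same pitch into the next harmony.
Arriving early and becoming a chord tone when the harmony changes — an anticipation.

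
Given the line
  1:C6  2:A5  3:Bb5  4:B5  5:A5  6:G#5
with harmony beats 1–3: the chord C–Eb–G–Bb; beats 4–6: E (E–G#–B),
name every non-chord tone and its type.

A5 (beat 2) — appoggiatura; A5 (beat 5) — passing tone.

The harmony at that moment is C minor seventh chord (C, Eb, G, Bb); A5 is not a chord tone.
It is approached by leap down from C6 and left by step up to Bb5.
Leap in, step out — an appoggiatura.
The harmony at that moment is E major triad (E, G#, B); A5 is not a chord tone.
It is approached by step down from B5 and left by step down to G#5.
Step in, step out in the same direction — a passing tone.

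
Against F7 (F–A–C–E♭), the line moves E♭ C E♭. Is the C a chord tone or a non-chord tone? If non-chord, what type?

Chord tone (the fifth of F dominant seventh chord).

F dominant seventh chord contains F, A, C, E♭; C is the fifth, so it is a chord tone.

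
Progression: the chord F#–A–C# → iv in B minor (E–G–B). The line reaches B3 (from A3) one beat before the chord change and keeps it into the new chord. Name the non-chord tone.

The harmony at that moment is F# minor triad (F#, A, C#); B3 is not a chord tone.
It is approached by step up from A3 and then sustained as the same pitch into the next harmony.
Arriving early and becoming a chord tone when the harmony changes — an anticipation.

B3 is an anticipation.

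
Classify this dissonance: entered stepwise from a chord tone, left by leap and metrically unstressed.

Approach: by step. Departure: by leap. Metric position: weak.
Step in, leap out, from a weak position — an escape tone (échappée). (It is the mirror image of the appoggiatura, which leaps in and steps out on a strong beat.)

Escape tone.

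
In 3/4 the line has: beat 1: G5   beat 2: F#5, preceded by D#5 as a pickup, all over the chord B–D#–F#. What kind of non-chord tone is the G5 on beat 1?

The harmony at that moment is B major triad (B, D#, F#); G5 is not a chord tone.
It is approached by leap up from D#5 and left by step down to F#5.
Leap in, step out, metrically accented — an appoggiatura.

Appoggiatura.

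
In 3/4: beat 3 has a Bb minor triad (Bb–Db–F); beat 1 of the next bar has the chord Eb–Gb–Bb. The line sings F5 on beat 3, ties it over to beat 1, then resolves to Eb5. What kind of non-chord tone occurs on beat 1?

Suspension.

The harmony at that moment is Eb minor triad (Eb, Gb, Bb); F5 is not a chord tone.
It is held over (the same pitch as the preceding F5) and left by step down to Eb5.
Held over from the previous chord and resolving down by step — a suspension.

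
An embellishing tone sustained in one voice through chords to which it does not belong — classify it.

Approach: none. Departure: none — a single pitch is sustained while the chords change around it, passing through harmonies that do not contain it.
No melodic motion at all; the dissonance is created entirely by the moving harmonies against the stationary note — a pedal tone (pedal point).

Pedal tone.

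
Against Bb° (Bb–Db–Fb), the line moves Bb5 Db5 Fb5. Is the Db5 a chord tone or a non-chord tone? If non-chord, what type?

Bb diminished triad contains Bb, Db, Fb; Db is the third, so it is a chord tone.

Chord tone (the third of Bb diminished triad).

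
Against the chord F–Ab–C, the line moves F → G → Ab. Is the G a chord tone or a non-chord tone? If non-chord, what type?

Non-chord tone — a passing tone.

The harmony at that moment is F minor triad (F, Ab, C); G is not a chord tone.
It is approached by step up from F and left by step up to Ab.
Step in, step out in the same direction — a passing tone.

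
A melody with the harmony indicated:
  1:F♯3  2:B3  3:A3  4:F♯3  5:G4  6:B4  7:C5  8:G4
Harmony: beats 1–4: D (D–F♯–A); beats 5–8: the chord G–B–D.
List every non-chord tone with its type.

B3 (beat 2) — appoggiatura; C5 (beat 7) — escape tone.

The harmony at that moment is D major triad (D, F♯, A); B3 is not a chord tone.
It is approached by leap up from F♯3 and left by step down to A3.
Leap in, step out — an appoggiatura.
The harmony at that moment is G major triad (G, B, D); C5 is not a chord tone.
It is approached by step up from B4 and left by leap down to G4.
Step in, leap out — an escape tone.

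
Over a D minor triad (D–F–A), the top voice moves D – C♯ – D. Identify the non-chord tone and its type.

C♯ is a neighbor tone.

The harmony at that moment is D minor triad (D, F, A); C♯ is not a chord tone.
It is approached by step down from D and left by step up to D.
Step away and step back to the same note — a neighbor tone (lower neighbor).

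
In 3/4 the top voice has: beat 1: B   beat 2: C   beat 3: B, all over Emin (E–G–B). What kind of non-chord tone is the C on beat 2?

Upper neighbor tone.

The harmony at that moment is E minor triad (E, G, B); C is not a chord tone.
It is approached by step up from B and left by step down to B.
Step away and step back to the same note — a neighbor tone (upper neighbor).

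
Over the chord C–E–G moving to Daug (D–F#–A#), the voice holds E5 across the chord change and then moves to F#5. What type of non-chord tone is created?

The harmony at that moment is D augmented triad (D, F#, A#); E5 is not a chord tone.
It is held over (the same pitch as the preceding E5) and left by step up to F#5.
Held over from the previous chord and resolving up by step — a retardation.

E5 is a retardation.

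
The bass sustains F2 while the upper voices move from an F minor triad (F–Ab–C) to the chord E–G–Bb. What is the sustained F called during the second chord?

The harmony at that moment is E diminished triad (E, G, Bb); F2 is not a chord tone.
It is held over (the same pitch as the preceding F2) and then sustained as the same pitch into the next harmony.
Sustained through a change of harmony — a pedal tone.

Pedal tone (pedal point).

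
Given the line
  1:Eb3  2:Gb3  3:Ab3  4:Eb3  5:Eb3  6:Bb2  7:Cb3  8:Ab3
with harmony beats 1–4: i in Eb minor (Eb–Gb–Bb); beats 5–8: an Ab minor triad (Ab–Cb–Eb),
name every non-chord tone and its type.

The harmony at that moment is Eb minor triad (Eb, Gb, Bb); Ab3 is not a chord tone.
It is approached by step up from Gb3 and left by leap down to Eb3.
Step in, leap out — an escape tone.
The harmony at that moment is Ab minor triad (Ab, Cb, Eb); Bb2 is not a chord tone.
It is approached by leap down from Eb3 and left by step up to Cb3.
Leap in, step out — an appoggiatura.

Ab3 (beat 3) — escape tone; Bb2 (beat 6) — appoggiatura.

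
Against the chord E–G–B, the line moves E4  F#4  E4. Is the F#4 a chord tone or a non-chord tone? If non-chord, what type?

Non-chord tone — a neighbor tone.

The harmony at that moment is E minor triad (E, G, B); F#4 is not a chord tone.
It is approached by step up from E4 and left by step down to E4.
Step away and step back to the same note — a neighbor tone (upper neighbor).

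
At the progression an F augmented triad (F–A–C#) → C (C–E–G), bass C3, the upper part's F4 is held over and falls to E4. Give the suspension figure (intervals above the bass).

4–3 suspension.

At the second chord the bass is C3. The suspended F4 lies a fourth above the bass; after resolving down by step to E4, the interval above the bass becomes a third.
Suspension figures are named by those two intervals: 4–3.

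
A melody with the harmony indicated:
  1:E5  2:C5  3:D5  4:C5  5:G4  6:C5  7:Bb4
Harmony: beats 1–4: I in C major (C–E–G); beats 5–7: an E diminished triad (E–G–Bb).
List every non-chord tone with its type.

D5 (beat 3) — neighbor tone; C5 (beat 6) — appoggiatura.

The harmony at that moment is C major triad (C, E, G); D5 is not a chord tone.
It is approached by step up from C5 and left by step down to C5.
Step away and step back to the same note — a neighbor tone (upper neighbor).
The harmony at that moment is E diminished triad (E, G, Bb); C5 is not a chord tone.
It is approached by leap up from G4 and left by step down to Bb4.
Leap in, step out — an appoggiatura.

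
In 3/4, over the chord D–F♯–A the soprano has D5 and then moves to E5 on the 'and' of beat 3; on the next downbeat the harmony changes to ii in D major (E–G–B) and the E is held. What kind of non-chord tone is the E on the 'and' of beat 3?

Anticipation.

The harmony at that moment is D major triad (D, F♯, A); E5 is not a chord tone.
It is approached by step up from D5 and then sustained as the same pitch into the next harmony.
Arriving early and becoming a chord tone when the harmony changes — an anticipation.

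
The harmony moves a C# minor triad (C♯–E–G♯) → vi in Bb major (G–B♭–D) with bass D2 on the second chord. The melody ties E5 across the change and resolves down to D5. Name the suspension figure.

9–8 suspension.

At the second chord the bass is D2. The suspended E5 lies a ninth above the bass; after resolving down by step to D5, the interval above the bass becomes an octave.
Suspension figures are named by those two intervals: 9–8.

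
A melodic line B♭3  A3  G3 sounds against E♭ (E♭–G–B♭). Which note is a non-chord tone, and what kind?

The harmony at that moment is E♭ major triad (E♭, G, B♭); A3 is not a chord tone.
It is approached by step down from B♭3 and left by step down to G3.
Step in, step out in the same direction — a passing tone.

A3 is a passing tone.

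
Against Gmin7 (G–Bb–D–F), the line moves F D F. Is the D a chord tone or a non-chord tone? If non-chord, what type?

Chord tone (the fifth of G minor seventh chord).

G minor seventh chord contains G, Bb, D, F; D is the fifth, so it is a chord tone.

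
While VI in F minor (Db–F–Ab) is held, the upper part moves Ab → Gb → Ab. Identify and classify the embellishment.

The harmony at that moment is Db major triad (Db, F, Ab); Gb is not a chord tone.
It is approached by step down from Ab and left by step up to Ab.
Step away and step back to the same note — a neighbor tone (lower neighbor).

Gb is a neighbor tone.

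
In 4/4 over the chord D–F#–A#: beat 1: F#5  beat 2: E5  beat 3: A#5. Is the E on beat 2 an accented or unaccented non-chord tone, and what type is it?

Unaccented escape tone.

The harmony at that moment is D augmented triad (D, F#, A#); E5 is not a chord tone.
It is approached by step down from F#5 and left by leap up to A#5.
Step in, leap out — an escape tone.
It falls on a weak beat, so it is unaccented.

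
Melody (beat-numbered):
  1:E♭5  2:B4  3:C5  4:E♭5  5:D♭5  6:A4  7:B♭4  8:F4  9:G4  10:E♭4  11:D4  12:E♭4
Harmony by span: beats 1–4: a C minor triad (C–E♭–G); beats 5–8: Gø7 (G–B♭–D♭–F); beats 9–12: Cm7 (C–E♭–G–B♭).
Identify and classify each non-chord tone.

The harmony at that moment is C minor triad (C, E♭, G); B4 is not a chord tone.
It is approached by leap down from E♭5 and left by step up to C5.
Leap in, step out — an appoggiatura.
The harmony at that moment is G half-diminished seventh chord (G, B♭, D♭, F); A4 is not a chord tone.
It is approached by leap down from D♭5 and left by step up to B♭4.
Leap in, step out — an appoggiatura.
The harmony at that moment is C minor seventh chord (C, E♭, G, B♭); D4 is not a chord tone.
It is approached by step down from E♭4 and left by step up to E♭4.
Step away and step back to the same note — a neighbor tone (lower neighbor).

B4 (beat 2) — appoggiatura; A4 (beat 6) — appoggiatura; D4 (beat 11) — neighbor tone.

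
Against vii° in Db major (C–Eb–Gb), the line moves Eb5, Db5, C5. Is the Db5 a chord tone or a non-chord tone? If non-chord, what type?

Non-chord tone — a passing tone.

The harmony at that moment is C diminished triad (C, Eb, Gb); Db5 is not a chord tone.
It is approached by step down from Eb5 and left by step down to C5.
Step in, step out in the same direction — a passing tone.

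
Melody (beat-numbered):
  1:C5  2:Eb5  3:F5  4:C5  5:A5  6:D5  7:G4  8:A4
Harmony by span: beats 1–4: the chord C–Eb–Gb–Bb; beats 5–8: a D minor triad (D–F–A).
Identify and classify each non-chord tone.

The harmony at that moment is C half-diminished seventh chord (C, Eb, Gb, Bb); F5 is not a chord tone.
It is approached by step up from Eb5 and left by leap down to C5.
Step in, leap out — an escape tone.
The harmony at that moment is D minor triad (D, F, A); G4 is not a chord tone.
It is approached by leap down from D5 and left by step up to A4.
Leap in, step out — an appoggiatura.

F5 (beat 3) — escape tone; G4 (beat 7) — appoggiatura.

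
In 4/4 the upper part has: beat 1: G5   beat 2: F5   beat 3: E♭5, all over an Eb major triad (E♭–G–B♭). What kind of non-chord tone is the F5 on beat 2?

The harmony at that moment is E♭ major triad (E♭, G, B♭); F5 is not a chord tone.
It is approached by step down from G5 and left by step down to E♭5.
Step in, step out in the same direction — a passing tone.

Passing tone.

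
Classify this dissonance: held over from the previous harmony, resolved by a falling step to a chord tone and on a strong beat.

Suspension.

Approach: by preparation — the pitch is first a chord tone, then held (tied or repeated) while the harmony changes under it. Departure: down by step. Metric position: strong.
A prepared dissonance that resolves downward by step — a suspension. (The same figure resolving upward would be a retardation.)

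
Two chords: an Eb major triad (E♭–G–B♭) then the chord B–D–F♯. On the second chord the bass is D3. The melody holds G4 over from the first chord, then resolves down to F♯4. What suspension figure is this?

4–3 suspension.

At the second chord the bass is D3. The suspended G4 lies a fourth above the bass; after resolving down by step to F♯4, the interval above the bass becomes a third.
Suspension figures are named by those two intervals: 4–3.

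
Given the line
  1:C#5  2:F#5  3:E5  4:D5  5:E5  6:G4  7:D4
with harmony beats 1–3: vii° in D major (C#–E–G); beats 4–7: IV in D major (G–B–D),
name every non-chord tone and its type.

The harmony at that moment is C# diminished triad (C#, E, G); F#5 is not a chord tone.
It is approached by leap up from C#5 and left by step down to E5.
Leap in, step out — an appoggiatura.
The harmony at that moment is G major triad (G, B, D); E5 is not a chord tone.
It is approached by step up from D5 and left by leap down to G4.
Step in, leap out — an escape tone.

F#5 (beat 2) — appoggiatura; E5 (beat 5) — escape tone.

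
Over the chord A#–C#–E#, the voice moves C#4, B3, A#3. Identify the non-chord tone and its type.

The harmony at that moment is A# minor triad (A#, C#, E#); B3 is not a chord tone.
It is approached by step down from C#4 and left by step down to A#3.
Step in, step out in the same direction — a passing tone.

B3 is a passing tone.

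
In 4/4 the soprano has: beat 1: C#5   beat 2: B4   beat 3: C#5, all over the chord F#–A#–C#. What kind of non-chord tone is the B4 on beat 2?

Lower neighbor tone.

The harmony at that moment is F# major triad (F#, A#, C#); B4 is not a chord tone.
It is approached by step down from C#5 and left by step up to C#5.
Step away and step back to the same note — a neighbor tone (lower neighbor).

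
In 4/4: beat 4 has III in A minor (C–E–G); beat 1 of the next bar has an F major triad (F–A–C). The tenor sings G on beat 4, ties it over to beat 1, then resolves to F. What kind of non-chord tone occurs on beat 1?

Suspension.

The harmony at that moment is F major triad (F, A, C); G is not a chord tone.
It is held over (the same pitch as the preceding G) and left by step down to F.
Held over from the previous chord and resolving down by step — a suspension.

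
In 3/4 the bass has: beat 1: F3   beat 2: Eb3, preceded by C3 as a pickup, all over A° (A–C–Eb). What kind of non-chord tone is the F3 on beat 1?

The harmony at that moment is A diminished triad (A, C, Eb); F3 is not a chord tone.
It is approached by leap up from C3 and left by step down to Eb3.
Leap in, step out, metrically accented — an appoggiatura.

Appoggiatura.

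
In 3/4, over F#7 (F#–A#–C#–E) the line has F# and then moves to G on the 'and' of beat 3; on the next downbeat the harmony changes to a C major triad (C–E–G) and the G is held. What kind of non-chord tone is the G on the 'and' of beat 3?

The harmony at that moment is F# dominant seventh chord (F#, A#, C#, E); G is not a chord tone.
It is approached by step up from F# and then sustained as the same pitch into the next harmony.
Arriving early and becoming a chord tone when the harmony changes — an anticipation.

Anticipation.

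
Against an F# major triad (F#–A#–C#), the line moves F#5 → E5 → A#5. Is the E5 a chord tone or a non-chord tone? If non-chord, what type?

Non-chord tone — an escape tone.

The harmony at that moment is F# major triad (F#, A#, C#); E5 is not a chord tone.
It is approached by step down from F#5 and left by leap up to A#5.
Step in, leap out — an escape tone.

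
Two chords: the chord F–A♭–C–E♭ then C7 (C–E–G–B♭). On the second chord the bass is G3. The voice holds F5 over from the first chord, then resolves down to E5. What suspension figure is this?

7–6 suspension.

At the second chord the bass is G3. The suspended F5 lies a seventh above the bass; after resolving down by step to E5, the interval above the bass becomes a sixth.
Suspension figures are named by those two intervals: 7–6.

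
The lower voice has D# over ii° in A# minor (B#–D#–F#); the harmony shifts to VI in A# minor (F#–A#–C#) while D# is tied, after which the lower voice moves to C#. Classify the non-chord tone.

D# is a suspension.

The harmony at that moment is F# major triad (F#, A#, C#); D# is not a chord tone.
It is held over (the same pitch as the preceding D#) and left by step down to C#.
Held over from the previous chord and resolving down by step — a suspension.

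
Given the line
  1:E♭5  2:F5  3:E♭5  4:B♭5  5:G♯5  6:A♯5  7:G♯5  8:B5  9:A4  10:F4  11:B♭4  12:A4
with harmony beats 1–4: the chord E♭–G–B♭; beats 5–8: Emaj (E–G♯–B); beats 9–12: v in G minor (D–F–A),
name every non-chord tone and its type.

The harmony at that moment is E♭ major triad (E♭, G, B♭); F5 is not a chord tone.
It is approached by step up from E♭5 and left by step down to E♭5.
Step away and step back to the same note — a neighbor tone (upper neighbor).
The harmony at that moment is E major triad (E, G♯, B); A♯5 is not a chord tone.
It is approached by step up from G♯5 and left by step down to G♯5.
Step away and step back to the same note — a neighbor tone (upper neighbor).
The harmony at that moment is D minor triad (D, F, A); B♭4 is not a chord tone.
It is approached by leap up from F4 and left by step down to A4.
Leap in, step out — an appoggiatura.

F5 (beat 2) — neighbor tone; A♯5 (beat 6) — neighbor tone; B♭4 (beat 11) — appoggiatura.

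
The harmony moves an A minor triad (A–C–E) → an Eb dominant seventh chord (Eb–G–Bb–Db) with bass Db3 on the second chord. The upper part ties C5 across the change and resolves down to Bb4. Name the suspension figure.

At the second chord the bass is Db3. The suspended C5 lies a seventh above the bass; after resolving down by step to Bb4, the interval above the bass becomes a sixth.
Suspension figures are named by those two intervals: 7–6.

7–6 suspension.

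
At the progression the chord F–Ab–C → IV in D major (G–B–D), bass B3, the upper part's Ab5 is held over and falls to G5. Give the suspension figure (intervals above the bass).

At the second chord the bass is B3. The suspended Ab5 lies a seventh above the bass; after resolving down by step to G5, the interval above the bass becomes a sixth.
Suspension figures are named by those two intervals: 7–6.

7–6 suspension.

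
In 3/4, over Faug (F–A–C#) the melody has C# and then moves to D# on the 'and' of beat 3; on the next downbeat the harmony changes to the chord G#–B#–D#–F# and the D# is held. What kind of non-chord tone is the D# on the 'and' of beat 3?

The harmony at that moment is F augmented triad (F, A, C#); D# is not a chord tone.
It is approached by step up from C# and then sustained as the same pitch into the next harmony.
Arriving early and becoming a chord tone when the harmony changes — an anticipation.

Anticipation.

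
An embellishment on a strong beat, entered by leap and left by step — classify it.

Approach: by leap. Departure: by step. Metric position: strong.
Leap in, step out, in a metrically strong position — an appoggiatura. (It is the mirror image of the escape tone, which steps in and leaps out from a weak position.)

Appoggiatura.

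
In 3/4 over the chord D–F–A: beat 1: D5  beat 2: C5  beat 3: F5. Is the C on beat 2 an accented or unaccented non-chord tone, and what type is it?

Unaccented escape tone.

The harmony at that moment is D minor triad (D, F, A); C5 is not a chord tone.
It is approached by step down from D5 and left by leap up to F5.
Step in, leap out — an escape tone.
It falls on a weak beat, so it is unaccented.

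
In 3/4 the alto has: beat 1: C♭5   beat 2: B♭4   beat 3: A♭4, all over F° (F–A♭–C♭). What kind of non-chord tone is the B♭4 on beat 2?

The harmony at that moment is F diminished triad (F, A♭, C♭); B♭4 is not a chord tone.
It is approached by step down from C♭5 and left by step down to A♭4.
Step in, step out in the same direction — a passing tone.

Passing tone.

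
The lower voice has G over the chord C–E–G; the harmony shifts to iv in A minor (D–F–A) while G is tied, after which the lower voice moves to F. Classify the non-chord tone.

The harmony at that moment is D minor triad (D, F, A); G is not a chord tone.
It is held over (the same pitch as the preceding G) and left by step down to F.
Held over from the previous chord and resolving down by step — a suspension.

G is a suspension.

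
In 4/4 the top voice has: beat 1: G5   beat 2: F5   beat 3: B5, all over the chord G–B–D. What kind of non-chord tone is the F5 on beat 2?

Escape tone.

The harmony at that moment is G major triad (G, B, D); F5 is not a chord tone.
It is approached by step down from G5 and left by leap up to B5.
Step in, leap out, on a weak beat — an escape tone.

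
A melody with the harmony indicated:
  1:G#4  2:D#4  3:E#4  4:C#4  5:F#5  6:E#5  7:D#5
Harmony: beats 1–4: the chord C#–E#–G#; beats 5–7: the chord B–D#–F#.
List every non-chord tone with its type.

D#4 (beat 2) — appoggiatura; E#5 (beat 6) — passing tone.

The harmony at that moment is C# major triad (C#, E#, G#); D#4 is not a chord tone.
It is approached by leap down from G#4 and left by step up to E#4.
Leap in, step out — an appoggiatura.
The harmony at that moment is B major triad (B, D#, F#); E#5 is not a chord tone.
It is approached by step down from F#5 and left by step down to D#5.
Step in, step out in the same direction — a passing tone.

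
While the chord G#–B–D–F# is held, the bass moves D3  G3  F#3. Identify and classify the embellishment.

The harmony at that moment is G# half-diminished seventh chord (G#, B, D, F#); G3 is not a chord tone.
It is approached by leap up from D3 and left by step down to F#3.
Leap in, step out — an appoggiatura.

G3 is an appoggiatura.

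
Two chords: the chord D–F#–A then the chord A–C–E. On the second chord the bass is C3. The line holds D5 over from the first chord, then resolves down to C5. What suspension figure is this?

At the second chord the bass is C3. The suspended D5 lies a ninth above the bass; after resolving down by step to C5, the interval above the bass becomes an octave.
Suspension figures are named by those two intervals: 9–8.

9–8 suspension.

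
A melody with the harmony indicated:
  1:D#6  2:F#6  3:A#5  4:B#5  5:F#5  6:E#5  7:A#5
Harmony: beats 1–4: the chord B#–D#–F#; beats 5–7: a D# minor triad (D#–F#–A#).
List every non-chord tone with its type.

A#5 (beat 3) — appoggiatura; E#5 (beat 6) — escape tone.

The harmony at that moment is B# diminished triad (B#, D#, F#); A#5 is not a chord tone.
It is approached by leap down from F#6 and left by step up to B#5.
Leap in, step out — an appoggiatura.
The harmony at that moment is D# minor triad (D#, F#, A#); E#5 is not a chord tone.
It is approached by step down from F#5 and left by leap up to A#5.
Step in, leap out — an escape tone.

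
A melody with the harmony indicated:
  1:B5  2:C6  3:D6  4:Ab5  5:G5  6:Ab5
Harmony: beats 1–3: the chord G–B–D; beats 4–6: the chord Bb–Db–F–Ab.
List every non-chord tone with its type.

C6 (beat 2) — passing tone; G5 (beat 5) — neighbor tone.

The harmony at that moment is G major triad (G, B, D); C6 is not a chord tone.
It is approached by step up from B5 and left by step up to D6.
Step in, step out in the same direction — a passing tone.
The harmony at that moment is Bb minor seventh chord (Bb, Db, F, Ab); G5 is not a chord tone.
It is approached by step down from Ab5 and left by step up to Ab5.
Step away and step back to the same note — a neighbor tone (lower neighbor).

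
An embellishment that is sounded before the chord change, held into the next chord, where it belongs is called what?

Anticipation.

Approach: ahead of the chord change (typically by step), so it is dissonant against the current harmony. Departure: none — the same pitch is restated or held and is a chord tone of the new harmony.
Dissonant first, consonant once the harmony catches up: the note simply arrives early — an anticipation. (The reverse timing, consonant first and dissonant after the change, would be a suspension or retardation.)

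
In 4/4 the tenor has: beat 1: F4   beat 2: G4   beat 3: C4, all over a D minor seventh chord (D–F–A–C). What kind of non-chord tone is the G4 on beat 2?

Escape tone.

The harmony at that moment is D minor seventh chord (D, F, A, C); G4 is not a chord tone.
It is approached by step up from F4 and left by leap down to C4.
Step in, leap out, on a weak beat — an escape tone.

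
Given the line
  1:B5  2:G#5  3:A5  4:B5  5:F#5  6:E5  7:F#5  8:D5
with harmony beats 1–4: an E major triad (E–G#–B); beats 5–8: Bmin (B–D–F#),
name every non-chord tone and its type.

A5 (beat 3) — passing tone; E5 (beat 6) — neighbor tone.

The harmony at that moment is E major triad (E, G#, B); A5 is not a chord tone.
It is approached by step up from G#5 and left by step up to B5.
Step in, step out in the same direction — a passing tone.
The harmony at that moment is B minor triad (B, D, F#); E5 is not a chord tone.
It is approached by step down from F#5 and left by step up to F#5.
Step away and step back to the same note — a neighbor tone (lower neighbor).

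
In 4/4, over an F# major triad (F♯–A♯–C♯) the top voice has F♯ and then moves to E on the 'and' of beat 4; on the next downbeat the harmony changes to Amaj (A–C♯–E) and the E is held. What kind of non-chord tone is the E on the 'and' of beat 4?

The harmony at that moment is F♯ major triad (F♯, A♯, C♯); E is not a chord tone.
It is approached by step down from F♯ and then sustained as the same pitch into the next harmony.
Arriving early and becoming a chord tone when the harmony changes — an anticipation.

Anticipation.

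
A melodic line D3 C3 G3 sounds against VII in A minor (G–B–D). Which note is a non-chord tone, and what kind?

The harmony at that moment is G major triad (G, B, D); C3 is not a chord tone.
It is approached by step down from D3 and left by leap up to G3.
Step in, leap out — an escape tone.

C3 is an escape tone.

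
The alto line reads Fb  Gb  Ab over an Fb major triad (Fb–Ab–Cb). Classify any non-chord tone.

The harmony at that moment is Fb major triad (Fb, Ab, Cb); Gb is not a chord tone.
It is approached by step up from Fb and left by step up to Ab.
Step in, step out in the same direction — a passing tone.

Gb is a passing tone.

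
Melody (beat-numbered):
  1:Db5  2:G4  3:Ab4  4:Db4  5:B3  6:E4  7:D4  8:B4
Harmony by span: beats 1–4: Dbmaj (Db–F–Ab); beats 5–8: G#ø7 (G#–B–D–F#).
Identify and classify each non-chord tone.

The harmony at that moment is Db major triad (Db, F, Ab); G4 is not a chord tone.
It is approached by leap down from Db5 and left by step up to Ab4.
Leap in, step out — an appoggiatura.
The harmony at that moment is G# half-diminished seventh chord (G#, B, D, F#); E4 is not a chord tone.
It is approached by leap up from B3 and left by step down to D4.
Leap in, step out — an appoggiatura.

G4 (beat 2) — appoggiatura; E4 (beat 6) — appoggiatura.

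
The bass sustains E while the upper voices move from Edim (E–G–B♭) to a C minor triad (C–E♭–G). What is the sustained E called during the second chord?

Pedal tone (pedal point).

The harmony at that moment is C minor triad (C, E♭, G); E is not a chord tone.
It is held over (the same pitch as the preceding E) and then sustained as the same pitch into the next harmony.
Sustained through a change of harmony — a pedal tone.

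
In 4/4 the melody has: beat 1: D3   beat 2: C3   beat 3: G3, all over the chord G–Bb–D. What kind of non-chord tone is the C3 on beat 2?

The harmony at that moment is G minor triad (G, Bb, D); C3 is not a chord tone.
It is approached by step down from D3 and left by leap up to G3.
Step in, leap out, on a weak beat — an escape tone.

Escape tone.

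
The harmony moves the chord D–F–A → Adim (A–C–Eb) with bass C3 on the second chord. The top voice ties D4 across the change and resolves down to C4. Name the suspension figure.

At the second chord the bass is C3. The suspended D4 lies a ninth above the bass; after resolving down by step to C4, the interval above the bass becomes an octave.
Suspension figures are named by those two intervals: 9–8.

9–8 suspension.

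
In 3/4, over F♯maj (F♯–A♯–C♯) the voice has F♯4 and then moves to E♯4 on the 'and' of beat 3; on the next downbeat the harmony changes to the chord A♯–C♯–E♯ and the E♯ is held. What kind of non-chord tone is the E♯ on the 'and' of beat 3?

Anticipation.

The harmony at that moment is F♯ major triad (F♯, A♯, C♯); E♯4 is not a chord tone.
It is approached by step down from F♯4 and then sustained as the same pitch into the next harmony.
Arriving early and becoming a chord tone when the harmony changes — an anticipation.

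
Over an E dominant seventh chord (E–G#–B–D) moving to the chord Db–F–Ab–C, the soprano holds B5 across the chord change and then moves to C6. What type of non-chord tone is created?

The harmony at that moment is Db major seventh chord (Db, F, Ab, C); B5 is not a chord tone.
It is held over (the same pitch as the preceding B5) and left by step up to C6.
Held over from the previous chord and resolving up by step — a retardation.

B5 is a retardation.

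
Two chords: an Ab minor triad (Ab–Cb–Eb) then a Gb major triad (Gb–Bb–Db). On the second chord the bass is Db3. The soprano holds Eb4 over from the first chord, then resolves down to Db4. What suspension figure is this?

At the second chord the bass is Db3. The suspended Eb4 lies a ninth above the bass; after resolving down by step to Db4, the interval above the bass becomes an octave.
Suspension figures are named by those two intervals: 9–8.

9–8 suspension.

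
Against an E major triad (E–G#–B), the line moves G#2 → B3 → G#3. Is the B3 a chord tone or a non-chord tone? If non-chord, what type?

Chord tone (the fifth of E major triad).

E major triad contains E, G#, B; B is the fifth, so it is a chord tone.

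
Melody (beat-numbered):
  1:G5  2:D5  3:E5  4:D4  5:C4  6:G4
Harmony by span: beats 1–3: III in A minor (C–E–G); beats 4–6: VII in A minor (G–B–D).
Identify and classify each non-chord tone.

D5 (beat 2) — appoggiatura; C4 (beat 5) — escape tone.

The harmony at that moment is C major triad (C, E, G); D5 is not a chord tone.
It is approached by leap down from G5 and left by step up to E5.
Leap in, step out — an appoggiatura.
The harmony at that moment is G major triad (G, B, D); C4 is not a chord tone.
It is approached by step down from D4 and left by leap up to G4.
Step in, leap out — an escape tone.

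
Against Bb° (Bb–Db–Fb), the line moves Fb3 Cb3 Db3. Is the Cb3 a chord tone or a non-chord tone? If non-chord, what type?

The harmony at that moment is Bb diminished triad (Bb, Db, Fb); Cb3 is not a chord tone.
It is approached by leap down from Fb3 and left by step up to Db3.
Leap in, step out — an appoggiatura.

Non-chord tone — an appoggiatura.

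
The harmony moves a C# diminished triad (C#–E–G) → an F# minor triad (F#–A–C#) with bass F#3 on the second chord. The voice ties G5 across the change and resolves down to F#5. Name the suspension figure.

At the second chord the bass is F#3. The suspended G5 lies a ninth above the bass; after resolving down by step to F#5, the interval above the bass becomes an octave.
Suspension figures are named by those two intervals: 9–8.

9–8 suspension.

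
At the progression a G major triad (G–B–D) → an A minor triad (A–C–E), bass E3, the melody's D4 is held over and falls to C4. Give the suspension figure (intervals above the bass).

7–6 suspension.

At the second chord the bass is E3. The suspended D4 lies a seventh above the bass; after resolving down by step to C4, the interval above the bass becomes a sixth.
Suspension figures are named by those two intervals: 7–6.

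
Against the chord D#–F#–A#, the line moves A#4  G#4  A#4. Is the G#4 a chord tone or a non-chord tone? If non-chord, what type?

The harmony at that moment is D# minor triad (D#, F#, A#); G#4 is not a chord tone.
It is approached by step down from A#4 and left by step up to A#4.
Step away and step back to the same note — a neighbor tone (lower neighbor).

Non-chord tone — a neighbor tone.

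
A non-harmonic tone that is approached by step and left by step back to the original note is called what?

Neighbor tone.

Approach: by step. Departure: by step in the opposite direction, back to the starting pitch.
Stepwise on both sides but reversing to return to the same chord tone — a neighbor tone. (Had it continued onward in the same direction it would be a passing tone instead.)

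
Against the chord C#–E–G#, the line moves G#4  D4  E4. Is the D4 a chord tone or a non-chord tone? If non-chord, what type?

The harmony at that moment is C# minor triad (C#, E, G#); D4 is not a chord tone.
It is approached by leap down from G#4 and left by step up to E4.
Leap in, step out — an appoggiatura.

Non-chord tone — an appoggiatura.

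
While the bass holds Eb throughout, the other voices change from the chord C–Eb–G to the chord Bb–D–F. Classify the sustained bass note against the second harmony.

Pedal tone (pedal point).

The harmony at that moment is Bb major triad (Bb, D, F); Eb is not a chord tone.
It is held over (the same pitch as the preceding Eb) and then sustained as the same pitch into the next harmony.
Sustained through a change of harmony — a pedal tone.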